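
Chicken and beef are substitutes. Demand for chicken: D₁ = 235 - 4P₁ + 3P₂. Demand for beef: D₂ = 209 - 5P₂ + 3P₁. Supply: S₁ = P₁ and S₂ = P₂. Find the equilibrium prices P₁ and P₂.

Market 1: 235 - 4P₁ + 3P₂ = P₁ → 5P₁ - 3P₂ = 235.
Market 2: 6P₂ - 3P₁ = 209.
Eliminating P₂: 6×(1) + 3×(2) gives 21P₁ = 2037, so P₁ = 97.
Back-substitute into (2): P₂ = (209 + 3×97) / 6 = 250/3.

P₁ = 97, P₂ = 250/3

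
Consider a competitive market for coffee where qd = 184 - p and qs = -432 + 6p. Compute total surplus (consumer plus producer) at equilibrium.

Equilibrium: 184 - p = -432 + 6p gives p* = 88, q* = 96.
Demand choke price: p = 184; supply starts at p = 72.
CS = ½(184 − 88)(96) = 4608; PS = ½(88 − 72)(96) = 768.

Total surplus = 5376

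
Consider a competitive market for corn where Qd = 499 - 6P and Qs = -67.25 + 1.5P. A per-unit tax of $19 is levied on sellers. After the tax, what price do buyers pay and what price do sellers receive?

Buyers pay $79.3, sellers receive $60.3

Pre-tax equilibrium: P* = 75.5, Q* = 46.
Tax on sellers shifts supply to Qs = -67.25 + 1.5(P − 19) = -95.75 + 1.5P.
499 - 6P = -95.75 + 1.5P gives buyer price Pb = 79.3; sellers receive Ps = 79.3 − 19 = 60.3.
New quantity: Q = 499 − 6(79.3) = 23.2.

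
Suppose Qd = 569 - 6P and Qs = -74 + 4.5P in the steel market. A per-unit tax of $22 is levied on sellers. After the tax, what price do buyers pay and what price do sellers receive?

Buyers pay 212/3, sellers receive 146/3

Pre-tax equilibrium: P* = 1286/21, Q* = 1411/7.
Tax on sellers shifts supply to Qs = -74 + 4.5(P − 22) = -173 + 4.5P.
569 - 6P = -173 + 4.5P gives buyer price Pb = 212/3; sellers receive Ps = 212/3 − 22 = 146/3.
New quantity: Q = 569 − 6(212/3) = 145.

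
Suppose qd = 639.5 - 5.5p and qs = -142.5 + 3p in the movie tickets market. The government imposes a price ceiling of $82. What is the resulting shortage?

Shortage = 85

Equilibrium price would be p* = 92, so the ceiling at 82 binds.
At p = 82: qd = 639.5 − 5.5(82) = 188.5, qs = -142.5 + 3(82) = 103.5.
Shortage = 188.5 − 103.5 = 85.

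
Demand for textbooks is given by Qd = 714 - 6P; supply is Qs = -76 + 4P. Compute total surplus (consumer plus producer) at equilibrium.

Equilibrium: 714 - 6P = -76 + 4P gives P* = 79, Q* = 240.
Demand choke price: P = 119; supply starts at P = 19.
CS = ½(119 − 79)(240) = 4800; PS = ½(79 − 19)(240) = 7200.

Total surplus = 12000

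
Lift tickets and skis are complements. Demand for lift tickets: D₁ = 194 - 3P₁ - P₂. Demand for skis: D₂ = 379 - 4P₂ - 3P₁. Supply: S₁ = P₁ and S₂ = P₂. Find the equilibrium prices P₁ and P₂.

P₁ = 591/17, P₂ = 934/17

Market 1: 194 - 3P₁ - P₂ = P₁ → 4P₁ + P₂ = 194.
Market 2: 5P₂ + 3P₁ = 379.
Eliminating P₂: 5×(1) − 1×(2) gives 17P₁ = 591, so P₁ = 591/17.
Back-substitute into (2): P₂ = (379 − 3×591/17) / 5 = 934/17.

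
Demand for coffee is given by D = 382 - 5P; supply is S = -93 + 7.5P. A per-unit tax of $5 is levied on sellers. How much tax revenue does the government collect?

Pre-tax equilibrium: P* = 38, Q* = 192.
Tax on sellers shifts supply to S = -93 + 7.5(P − 5) = -130.5 + 7.5P.
382 - 5P = -130.5 + 7.5P gives buyer price Pb = 41; sellers receive Ps = 41 − 5 = 36.
New quantity: Q = 382 − 5(41) = 177.
Revenue = 5 × 177 = 885.

Tax revenue = 885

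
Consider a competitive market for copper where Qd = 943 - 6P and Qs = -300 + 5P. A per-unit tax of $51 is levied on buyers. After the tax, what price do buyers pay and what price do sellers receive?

Pre-tax equilibrium: P* = 113, Q* = 265.
Tax on buyers shifts demand to Qd = 943 − 6(P + 51) = 637 - 6P.
637 - 6P = -300 + 5P gives seller price Ps = 937/11; buyers pay Pb = 937/11 + 51 = 1498/11.
New quantity: Q = 943 − 6(1498/11) = 1385/11.

Buyers pay 1498/11, sellers receive 937/11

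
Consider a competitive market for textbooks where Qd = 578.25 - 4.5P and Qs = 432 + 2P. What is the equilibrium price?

P* = 22.5

Set Qd = Qs: 578.25 - 4.5P = 432 + 2P.
146.25 = 6.5P, so P* = 22.5.
Q* = 578.25 − 4.5(22.5) = 477.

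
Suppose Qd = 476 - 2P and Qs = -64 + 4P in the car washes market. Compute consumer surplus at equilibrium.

Equilibrium: 476 - 2P = -64 + 4P gives P* = 90, Q* = 296.
Demand choke price (Qd = 0): P = 238.
CS = ½(238 − 90)(296) = 21904.

Consumer surplus = 21904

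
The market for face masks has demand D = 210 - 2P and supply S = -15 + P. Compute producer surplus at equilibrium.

Producer surplus = 1800

Equilibrium: 210 - 2P = -15 + P gives P* = 75, Q* = 60.
Supply starts at P = 15 (where S = 0).
PS = ½(75 − 15)(60) = 1800.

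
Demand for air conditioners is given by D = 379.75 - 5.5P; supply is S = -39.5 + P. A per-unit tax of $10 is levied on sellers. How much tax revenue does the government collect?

Tax revenue = 2150/13

Pre-tax equilibrium: P* = 64.5, Q* = 25.
Tax on sellers shifts supply to S = -39.5 + 1(P − 10) = -49.5 + P.
379.75 - 5.5P = -49.5 + P gives buyer price Pb = 1717/26; sellers receive Ps = 1717/26 − 10 = 1457/26.
New quantity: Q = 379.75 − 5.5(1717/26) = 215/13.
Revenue = 10 × 215/13 = 2150/13.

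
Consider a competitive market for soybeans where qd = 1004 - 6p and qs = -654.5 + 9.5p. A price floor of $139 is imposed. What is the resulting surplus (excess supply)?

Equilibrium price would be p* = 107, so the floor at 139 binds.
At p = 139: qd = 170, qs = 666.
Surplus = 666 − 170 = 496.

Surplus = 496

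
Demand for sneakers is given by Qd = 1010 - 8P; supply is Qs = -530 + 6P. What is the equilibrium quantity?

Set Qd = Qs: 1010 - 8P = -530 + 6P.
1540 = 14P, so P* = 110.
Q* = 1010 − 8(110) = 130.

Q* = 130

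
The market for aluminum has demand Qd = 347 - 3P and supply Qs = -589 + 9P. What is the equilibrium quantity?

Q* = 113

Set Qd = Qs: 347 - 3P = -589 + 9P.
936 = 12P, so P* = 78.
Q* = 347 − 3(78) = 113.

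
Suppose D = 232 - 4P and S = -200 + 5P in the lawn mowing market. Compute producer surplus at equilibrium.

Producer surplus = 160

Equilibrium: 232 - 4P = -200 + 5P gives P* = 48, Q* = 40.
Supply starts at P = 40 (where S = 0).
PS = ½(48 − 40)(40) = 160.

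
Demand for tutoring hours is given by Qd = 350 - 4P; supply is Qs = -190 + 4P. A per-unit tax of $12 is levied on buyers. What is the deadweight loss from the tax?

Deadweight loss = 144

Pre-tax equilibrium: P* = 67.5, Q* = 80.
Tax on buyers shifts demand to Qd = 350 − 4(P + 12) = 302 - 4P.
302 - 4P = -190 + 4P gives seller price Ps = 61.5; buyers pay Pb = 61.5 + 12 = 73.5.
New quantity: Q = 350 − 4(73.5) = 56.
DWL = ½ × 12 × (80 − 56) = 144.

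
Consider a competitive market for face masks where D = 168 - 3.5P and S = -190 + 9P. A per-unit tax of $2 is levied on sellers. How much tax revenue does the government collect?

Pre-tax equilibrium: P* = 28.64, Q* = 67.76.
Tax on sellers shifts supply to S = -190 + 9(P − 2) = -208 + 9P.
168 - 3.5P = -208 + 9P gives buyer price Pb = 30.08; sellers receive Ps = 30.08 − 2 = 28.08.
New quantity: Q = 168 − 3.5(30.08) = 62.72.
Revenue = 2 × 62.72 = 125.44.

Tax revenue = 125.44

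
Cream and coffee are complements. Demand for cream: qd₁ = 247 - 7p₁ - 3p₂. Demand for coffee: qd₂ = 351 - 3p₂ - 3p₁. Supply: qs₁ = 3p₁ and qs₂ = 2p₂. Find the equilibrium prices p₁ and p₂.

p₁ = 182/41, p₂ = 2769/41

Market 1: 247 - 7p₁ - 3p₂ = 3p₁ → 10p₁ + 3p₂ = 247.
Market 2: 5p₂ + 3p₁ = 351.
Eliminating p₂: 5×(1) − 3×(2) gives 41p₁ = 182, so p₁ = 182/41.
Back-substitute into (2): p₂ = (351 − 3×182/41) / 5 = 2769/41.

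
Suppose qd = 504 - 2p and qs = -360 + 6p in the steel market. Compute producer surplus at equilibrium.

Equilibrium: 504 - 2p = -360 + 6p gives p* = 108, q* = 288.
Supply starts at p = 60 (where qs = 0).
PS = ½(108 − 60)(288) = 6912.

Producer surplus = 6912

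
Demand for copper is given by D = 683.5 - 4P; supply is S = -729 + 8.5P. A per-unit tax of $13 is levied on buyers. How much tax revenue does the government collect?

Tax revenue = 2549.82

Pre-tax equilibrium: P* = 113, Q* = 231.5.
Tax on buyers shifts demand to D = 683.5 − 4(P + 13) = 631.5 - 4P.
631.5 - 4P = -729 + 8.5P gives seller price Ps = 108.84; buyers pay Pb = 108.84 + 13 = 121.84.
New quantity: Q = 683.5 − 4(121.84) = 196.14.
Revenue = 13 × 196.14 = 2549.82.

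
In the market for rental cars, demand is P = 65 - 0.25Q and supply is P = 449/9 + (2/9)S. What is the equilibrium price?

P* = 57

Set the two price expressions equal: 65 - 0.25Q = 449/9 + (2/9)Q.
136/9 = (17/36)Q, so Q* = 32.
P* = 65 − (0.25)(32) = 57.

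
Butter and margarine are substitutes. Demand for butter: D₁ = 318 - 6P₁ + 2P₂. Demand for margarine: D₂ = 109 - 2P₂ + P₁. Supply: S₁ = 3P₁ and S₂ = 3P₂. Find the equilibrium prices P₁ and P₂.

Market 1: 318 - 6P₁ + 2P₂ = 3P₁ → 9P₁ - 2P₂ = 318.
Market 2: 5P₂ - P₁ = 109.
Eliminating P₂: 5×(1) + 2×(2) gives 43P₁ = 1808, so P₁ = 1808/43.
Back-substitute into (2): P₂ = (109 + 1×1808/43) / 5 = 1299/43.

P₁ = 1808/43, P₂ = 1299/43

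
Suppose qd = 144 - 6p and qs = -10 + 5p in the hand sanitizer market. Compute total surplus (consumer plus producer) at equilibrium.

Total surplus = 660

Equilibrium: 144 - 6p = -10 + 5p gives p* = 14, q* = 60.
Demand choke price: p = 24; supply starts at p = 2.
CS = ½(24 − 14)(60) = 300; PS = ½(14 − 2)(60) = 360.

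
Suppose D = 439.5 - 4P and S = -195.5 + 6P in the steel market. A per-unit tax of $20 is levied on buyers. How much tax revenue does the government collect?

Pre-tax equilibrium: P* = 63.5, Q* = 185.5.
Tax on buyers shifts demand to D = 439.5 − 4(P + 20) = 359.5 - 4P.
359.5 - 4P = -195.5 + 6P gives seller price Ps = 55.5; buyers pay Pb = 55.5 + 20 = 75.5.
New quantity: Q = 439.5 − 4(75.5) = 137.5.
Revenue = 20 × 137.5 = 2750.

Tax revenue = 2750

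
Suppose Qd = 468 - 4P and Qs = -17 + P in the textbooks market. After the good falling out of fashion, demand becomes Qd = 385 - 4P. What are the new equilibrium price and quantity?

Original equilibrium: P* = 97, Q* = 80.
New equilibrium: 385 - 4P = -17 + P, so 402 = 5P and P' = 80.4; Q' = 385 − 4(80.4) = 63.4.

P' = 80.4, Q' = 63.4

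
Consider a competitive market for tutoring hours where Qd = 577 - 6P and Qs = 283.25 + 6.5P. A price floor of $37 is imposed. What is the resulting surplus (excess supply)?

Equilibrium price would be P* = 23.5, so the floor at 37 binds.
At P = 37: Qd = 355, Qs = 523.75.
Surplus = 523.75 − 355 = 168.75.

Surplus = 168.75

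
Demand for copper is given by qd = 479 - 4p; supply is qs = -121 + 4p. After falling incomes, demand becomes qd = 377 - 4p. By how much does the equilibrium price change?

Original equilibrium: p* = 75, q* = 179.
New equilibrium: 377 - 4p = -121 + 4p, so 498 = 8p and p' = 62.25; q' = 377 − 4(62.25) = 128.
Change in price: 62.25 − 75 = -12.75.

Δp = -12.75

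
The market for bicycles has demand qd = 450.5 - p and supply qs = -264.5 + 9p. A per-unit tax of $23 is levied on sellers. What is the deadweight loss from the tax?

Pre-tax equilibrium: p* = 71.5, q* = 379.
Tax on sellers shifts supply to qs = -264.5 + 9(p − 23) = -471.5 + 9p.
450.5 - p = -471.5 + 9p gives buyer price pb = 92.2; sellers receive ps = 92.2 − 23 = 69.2.
New quantity: q = 450.5 − 1(92.2) = 358.3.
DWL = ½ × 23 × (379 − 358.3) = 238.05.

Deadweight loss = 238.05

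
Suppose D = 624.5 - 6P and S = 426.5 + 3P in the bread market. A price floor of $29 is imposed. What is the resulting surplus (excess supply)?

Surplus = 63

Equilibrium price would be P* = 22, so the floor at 29 binds.
At P = 29: D = 450.5, S = 513.5.
Surplus = 513.5 − 450.5 = 63.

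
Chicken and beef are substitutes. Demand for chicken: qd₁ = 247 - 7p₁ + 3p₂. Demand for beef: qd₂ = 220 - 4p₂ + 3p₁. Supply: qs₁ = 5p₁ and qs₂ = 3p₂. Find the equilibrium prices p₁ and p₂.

Market 1: 247 - 7p₁ + 3p₂ = 5p₁ → 12p₁ - 3p₂ = 247.
Market 2: 7p₂ - 3p₁ = 220.
Eliminating p₂: 7×(1) + 3×(2) gives 75p₁ = 2389, so p₁ = 2389/75.
Back-substitute into (2): p₂ = (220 + 3×2389/75) / 7 = 45.08.

p₁ = 2389/75, p₂ = 45.08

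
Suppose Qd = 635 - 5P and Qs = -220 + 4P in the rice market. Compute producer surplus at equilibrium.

Producer surplus = 3200

Equilibrium: 635 - 5P = -220 + 4P gives P* = 95, Q* = 160.
Supply starts at P = 55 (where Qs = 0).
PS = ½(95 − 55)(160) = 3200.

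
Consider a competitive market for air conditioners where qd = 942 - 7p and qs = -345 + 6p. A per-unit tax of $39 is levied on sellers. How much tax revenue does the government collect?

Pre-tax equilibrium: p* = 99, q* = 249.
Tax on sellers shifts supply to qs = -345 + 6(p − 39) = -579 + 6p.
942 - 7p = -579 + 6p gives buyer price pb = 117; sellers receive ps = 117 − 39 = 78.
New quantity: q = 942 − 7(117) = 123.
Revenue = 39 × 123 = 4797.

Tax revenue = 4797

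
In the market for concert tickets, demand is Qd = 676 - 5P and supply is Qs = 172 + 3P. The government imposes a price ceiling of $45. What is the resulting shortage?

Shortage = 144

Equilibrium price would be P* = 63, so the ceiling at 45 binds.
At P = 45: Qd = 676 − 5(45) = 451, Qs = 172 + 3(45) = 307.
Shortage = 451 − 307 = 144.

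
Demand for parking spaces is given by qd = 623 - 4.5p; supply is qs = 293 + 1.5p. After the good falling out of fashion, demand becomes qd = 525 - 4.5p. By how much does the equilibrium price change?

Δp = -49/3

Original equilibrium: p* = 55, q* = 375.5.
New equilibrium: 525 - 4.5p = 293 + 1.5p, so 232 = 6p and p' = 116/3; q' = 525 − 4.5(116/3) = 351.
Change in price: 116/3 − 55 = -49/3.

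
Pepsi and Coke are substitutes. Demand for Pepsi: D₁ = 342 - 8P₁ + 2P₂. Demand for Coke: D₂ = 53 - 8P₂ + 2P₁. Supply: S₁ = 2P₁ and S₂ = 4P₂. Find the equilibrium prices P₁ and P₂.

Market 1: 342 - 8P₁ + 2P₂ = 2P₁ → 10P₁ - 2P₂ = 342.
Market 2: 12P₂ - 2P₁ = 53.
Eliminating P₂: 12×(1) + 2×(2) gives 116P₁ = 4210, so P₁ = 2105/58.
Back-substitute into (2): P₂ = (53 + 2×2105/58) / 12 = 607/58.

P₁ = 2105/58, P₂ = 607/58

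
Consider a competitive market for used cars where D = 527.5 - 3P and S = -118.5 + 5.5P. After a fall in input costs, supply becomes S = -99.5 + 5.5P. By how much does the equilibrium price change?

Original equilibrium: P* = 76, Q* = 299.5.
New equilibrium: 527.5 - 3P = -99.5 + 5.5P, so 627 = 8.5P and P' = 1254/17; Q' = 527.5 − 3(1254/17) = 10411/34.
Change in price: 1254/17 − 76 = -38/17.

ΔP = -38/17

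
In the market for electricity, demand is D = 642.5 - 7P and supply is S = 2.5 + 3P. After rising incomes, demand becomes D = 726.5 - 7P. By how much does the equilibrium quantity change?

Original equilibrium: P* = 64, Q* = 194.5.
New equilibrium: 726.5 - 7P = 2.5 + 3P, so 724 = 10P and P' = 72.4; Q' = 726.5 − 7(72.4) = 219.7.
Change in quantity: 219.7 − 194.5 = 25.2.

ΔQ = 25.2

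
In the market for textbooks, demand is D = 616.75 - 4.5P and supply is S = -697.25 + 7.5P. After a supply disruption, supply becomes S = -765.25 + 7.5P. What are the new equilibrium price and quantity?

P' = 691/6, Q' = 98.5

Original equilibrium: P* = 109.5, Q* = 124.
New equilibrium: 616.75 - 4.5P = -765.25 + 7.5P, so 1382 = 12P and P' = 691/6; Q' = 616.75 − 4.5(691/6) = 98.5.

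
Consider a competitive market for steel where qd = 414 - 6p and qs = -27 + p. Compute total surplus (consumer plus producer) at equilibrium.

Equilibrium: 414 - 6p = -27 + p gives p* = 63, q* = 36.
Demand choke price: p = 69; supply starts at p = 27.
CS = ½(69 − 63)(36) = 108; PS = ½(63 − 27)(36) = 648.

Total surplus = 756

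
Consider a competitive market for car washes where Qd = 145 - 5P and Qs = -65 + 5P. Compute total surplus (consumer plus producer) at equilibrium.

Total surplus = 320

Equilibrium: 145 - 5P = -65 + 5P gives P* = 21, Q* = 40.
Demand choke price: P = 29; supply starts at P = 13.
CS = ½(29 − 21)(40) = 160; PS = ½(21 − 13)(40) = 160.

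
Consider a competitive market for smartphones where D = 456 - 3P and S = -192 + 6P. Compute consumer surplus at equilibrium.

Equilibrium: 456 - 3P = -192 + 6P gives P* = 72, Q* = 240.
Demand choke price (D = 0): P = 152.
CS = ½(152 − 72)(240) = 9600.

Consumer surplus = 9600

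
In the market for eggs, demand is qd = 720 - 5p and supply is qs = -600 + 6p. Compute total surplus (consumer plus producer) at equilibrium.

Total surplus = 2640

Equilibrium: 720 - 5p = -600 + 6p gives p* = 120, q* = 120.
Demand choke price: p = 144; supply starts at p = 100.
CS = ½(144 − 120)(120) = 1440; PS = ½(120 − 100)(120) = 1200.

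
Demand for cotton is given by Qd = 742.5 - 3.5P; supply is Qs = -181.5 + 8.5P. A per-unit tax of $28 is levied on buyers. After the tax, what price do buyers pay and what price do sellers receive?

Pre-tax equilibrium: P* = 77, Q* = 473.
Tax on buyers shifts demand to Qd = 742.5 − 3.5(P + 28) = 644.5 - 3.5P.
644.5 - 3.5P = -181.5 + 8.5P gives seller price Ps = 413/6; buyers pay Pb = 413/6 + 28 = 581/6.
New quantity: Q = 742.5 − 3.5(581/6) = 4843/12.

Buyers pay 581/6, sellers receive 413/6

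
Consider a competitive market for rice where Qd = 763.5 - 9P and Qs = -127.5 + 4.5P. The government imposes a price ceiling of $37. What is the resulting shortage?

Shortage = 391.5

Equilibrium price would be P* = 66, so the ceiling at 37 binds.
At P = 37: Qd = 763.5 − 9(37) = 430.5, Qs = -127.5 + 4.5(37) = 39.
Shortage = 430.5 − 39 = 391.5.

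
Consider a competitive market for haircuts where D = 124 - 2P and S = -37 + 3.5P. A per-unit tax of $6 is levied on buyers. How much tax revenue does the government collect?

Tax revenue = 3816/11

Pre-tax equilibrium: P* = 322/11, Q* = 720/11.
Tax on buyers shifts demand to D = 124 − 2(P + 6) = 112 - 2P.
112 - 2P = -37 + 3.5P gives seller price Ps = 298/11; buyers pay Pb = 298/11 + 6 = 364/11.
New quantity: Q = 124 − 2(364/11) = 636/11.
Revenue = 6 × 636/11 = 3816/11.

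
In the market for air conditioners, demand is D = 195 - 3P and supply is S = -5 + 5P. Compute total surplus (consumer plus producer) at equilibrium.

Equilibrium: 195 - 3P = -5 + 5P gives P* = 25, Q* = 120.
Demand choke price: P = 65; supply starts at P = 1.
CS = ½(65 − 25)(120) = 2400; PS = ½(25 − 1)(120) = 1440.

Total surplus = 3840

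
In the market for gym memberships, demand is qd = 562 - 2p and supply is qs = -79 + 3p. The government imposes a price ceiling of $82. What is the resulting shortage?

Equilibrium price would be p* = 128.2, so the ceiling at 82 binds.
At p = 82: qd = 562 − 2(82) = 398, qs = -79 + 3(82) = 167.
Shortage = 398 − 167 = 231.

Shortage = 231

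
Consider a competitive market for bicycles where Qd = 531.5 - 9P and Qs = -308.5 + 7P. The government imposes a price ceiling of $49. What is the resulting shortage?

Shortage = 56

Equilibrium price would be P* = 52.5, so the ceiling at 49 binds.
At P = 49: Qd = 531.5 − 9(49) = 90.5, Qs = -308.5 + 7(49) = 34.5.
Shortage = 90.5 − 34.5 = 56.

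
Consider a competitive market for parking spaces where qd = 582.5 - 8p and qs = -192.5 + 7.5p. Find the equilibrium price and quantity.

Set qd = qs: 582.5 - 8p = -192.5 + 7.5p.
775 = 15.5p, so p* = 50.
q* = 582.5 − 8(50) = 182.5.

p* = 50, q* = 182.5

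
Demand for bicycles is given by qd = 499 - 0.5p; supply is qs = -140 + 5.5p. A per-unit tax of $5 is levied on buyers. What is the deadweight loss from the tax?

Deadweight loss = 275/48

Pre-tax equilibrium: p* = 106.5, q* = 445.75.
Tax on buyers shifts demand to qd = 499 − 0.5(p + 5) = 496.5 - 0.5p.
496.5 - 0.5p = -140 + 5.5p gives seller price ps = 1273/12; buyers pay pb = 1273/12 + 5 = 1333/12.
New quantity: q = 499 − 0.5(1333/12) = 10643/24.
DWL = ½ × 5 × (445.75 − 10643/24) = 275/48.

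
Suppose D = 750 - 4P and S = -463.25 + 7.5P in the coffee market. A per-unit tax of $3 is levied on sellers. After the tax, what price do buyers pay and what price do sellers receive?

Buyers pay 4943/46, sellers receive 4805/46

Pre-tax equilibrium: P* = 105.5, Q* = 328.
Tax on sellers shifts supply to S = -463.25 + 7.5(P − 3) = -485.75 + 7.5P.
750 - 4P = -485.75 + 7.5P gives buyer price Pb = 4943/46; sellers receive Ps = 4943/46 − 3 = 4805/46.
New quantity: Q = 750 − 4(4943/46) = 7364/23.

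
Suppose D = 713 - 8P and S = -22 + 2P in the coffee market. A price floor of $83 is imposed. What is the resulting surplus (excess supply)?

Equilibrium price would be P* = 73.5, so the floor at 83 binds.
At P = 83: D = 49, S = 144.
Surplus = 144 − 49 = 95.

Surplus = 95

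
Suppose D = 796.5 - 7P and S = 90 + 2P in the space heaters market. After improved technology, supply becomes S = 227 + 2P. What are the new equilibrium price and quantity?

P' = 1139/18, Q' = 3182/9

Original equilibrium: P* = 78.5, Q* = 247.
New equilibrium: 796.5 - 7P = 227 + 2P, so 569.5 = 9P and P' = 1139/18; Q' = 796.5 − 7(1139/18) = 3182/9.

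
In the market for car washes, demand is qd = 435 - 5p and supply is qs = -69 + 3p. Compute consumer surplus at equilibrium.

Equilibrium: 435 - 5p = -69 + 3p gives p* = 63, q* = 120.
Demand choke price (qd = 0): p = 87.
CS = ½(87 − 63)(120) = 1440.

Consumer surplus = 1440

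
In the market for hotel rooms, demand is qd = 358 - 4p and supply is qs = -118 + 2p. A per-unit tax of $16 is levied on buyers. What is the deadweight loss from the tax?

Deadweight loss = 512/3

Pre-tax equilibrium: p* = 238/3, q* = 122/3.
Tax on buyers shifts demand to qd = 358 − 4(p + 16) = 294 - 4p.
294 - 4p = -118 + 2p gives seller price ps = 206/3; buyers pay pb = 206/3 + 16 = 254/3.
New quantity: q = 358 − 4(254/3) = 58/3.
DWL = ½ × 16 × (122/3 − 58/3) = 512/3.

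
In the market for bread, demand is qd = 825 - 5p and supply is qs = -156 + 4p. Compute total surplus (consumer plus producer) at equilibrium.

Equilibrium: 825 - 5p = -156 + 4p gives p* = 109, q* = 280.
Demand choke price: p = 165; supply starts at p = 39.
CS = ½(165 − 109)(280) = 7840; PS = ½(109 − 39)(280) = 9800.

Total surplus = 17640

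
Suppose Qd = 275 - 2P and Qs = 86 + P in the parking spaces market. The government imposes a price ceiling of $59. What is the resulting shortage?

Equilibrium price would be P* = 63, so the ceiling at 59 binds.
At P = 59: Qd = 275 − 2(59) = 157, Qs = 86 + 1(59) = 145.
Shortage = 157 − 145 = 12.

Shortage = 12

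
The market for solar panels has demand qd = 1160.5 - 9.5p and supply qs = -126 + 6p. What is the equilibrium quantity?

Set qd = qs: 1160.5 - 9.5p = -126 + 6p.
1286.5 = 15.5p, so p* = 83.
q* = 1160.5 − 9.5(83) = 372.

q* = 372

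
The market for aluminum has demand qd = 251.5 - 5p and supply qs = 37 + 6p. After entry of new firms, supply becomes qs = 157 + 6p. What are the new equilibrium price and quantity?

p' = 189/22, q' = 2294/11

Original equilibrium: p* = 19.5, q* = 154.
New equilibrium: 251.5 - 5p = 157 + 6p, so 94.5 = 11p and p' = 189/22; q' = 251.5 − 5(189/22) = 2294/11.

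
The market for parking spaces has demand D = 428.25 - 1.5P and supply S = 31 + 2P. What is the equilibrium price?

Set D = S: 428.25 - 1.5P = 31 + 2P.
397.25 = 3.5P, so P* = 113.5.
Q* = 428.25 − 1.5(113.5) = 258.

P* = 113.5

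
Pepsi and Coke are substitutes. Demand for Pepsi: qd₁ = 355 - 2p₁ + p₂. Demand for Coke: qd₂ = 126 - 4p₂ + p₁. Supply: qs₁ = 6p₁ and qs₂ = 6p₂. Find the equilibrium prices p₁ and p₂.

Market 1: 355 - 2p₁ + p₂ = 6p₁ → 8p₁ - p₂ = 355.
Market 2: 10p₂ - p₁ = 126.
Eliminating p₂: 10×(1) + 1×(2) gives 79p₁ = 3676, so p₁ = 3676/79.
Back-substitute into (2): p₂ = (126 + 1×3676/79) / 10 = 1363/79.

p₁ = 3676/79, p₂ = 1363/79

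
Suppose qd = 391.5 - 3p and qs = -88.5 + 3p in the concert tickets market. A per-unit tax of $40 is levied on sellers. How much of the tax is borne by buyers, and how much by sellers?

Pre-tax equilibrium: p* = 80, q* = 151.5.
Tax on sellers shifts supply to qs = -88.5 + 3(p − 40) = -208.5 + 3p.
391.5 - 3p = -208.5 + 3p gives buyer price pb = 100; sellers receive ps = 100 − 40 = 60.
New quantity: q = 391.5 − 3(100) = 91.5.
Buyer burden = 100 − 80 = 20; seller burden = 80 − 60 = 20.

Buyers bear $20, sellers bear $20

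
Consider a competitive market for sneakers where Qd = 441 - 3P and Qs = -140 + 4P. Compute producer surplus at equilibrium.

Producer surplus = 4608

Equilibrium: 441 - 3P = -140 + 4P gives P* = 83, Q* = 192.
Supply starts at P = 35 (where Qs = 0).
PS = ½(83 − 35)(192) = 4608.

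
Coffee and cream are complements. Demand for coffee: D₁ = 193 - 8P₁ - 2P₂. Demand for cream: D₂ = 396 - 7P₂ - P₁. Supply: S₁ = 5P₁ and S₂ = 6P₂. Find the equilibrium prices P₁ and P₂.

Market 1: 193 - 8P₁ - 2P₂ = 5P₁ → 13P₁ + 2P₂ = 193.
Market 2: 13P₂ + P₁ = 396.
Eliminating P₂: 13×(1) − 2×(2) gives 167P₁ = 1717, so P₁ = 1717/167.
Back-substitute into (2): P₂ = (396 − 1×1717/167) / 13 = 4955/167.

P₁ = 1717/167, P₂ = 4955/167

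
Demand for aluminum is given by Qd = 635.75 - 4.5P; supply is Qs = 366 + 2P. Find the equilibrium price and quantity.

Set Qd = Qs: 635.75 - 4.5P = 366 + 2P.
269.75 = 6.5P, so P* = 41.5.
Q* = 635.75 − 4.5(41.5) = 449.

P* = 41.5, Q* = 449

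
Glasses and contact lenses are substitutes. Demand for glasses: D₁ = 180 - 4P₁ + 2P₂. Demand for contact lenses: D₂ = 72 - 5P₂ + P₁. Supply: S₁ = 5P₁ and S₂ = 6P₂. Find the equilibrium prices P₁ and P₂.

P₁ = 2124/97, P₂ = 828/97

Market 1: 180 - 4P₁ + 2P₂ = 5P₁ → 9P₁ - 2P₂ = 180.
Market 2: 11P₂ - P₁ = 72.
Eliminating P₂: 11×(1) + 2×(2) gives 97P₁ = 2124, so P₁ = 2124/97.
Back-substitute into (2): P₂ = (72 + 1×2124/97) / 11 = 828/97.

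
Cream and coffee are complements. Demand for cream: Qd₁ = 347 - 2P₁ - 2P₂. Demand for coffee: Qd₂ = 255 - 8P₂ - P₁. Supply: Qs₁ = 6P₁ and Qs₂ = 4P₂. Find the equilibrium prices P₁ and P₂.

P₁ = 1827/47, P₂ = 1693/94

Market 1: 347 - 2P₁ - 2P₂ = 6P₁ → 8P₁ + 2P₂ = 347.
Market 2: 12P₂ + P₁ = 255.
Eliminating P₂: 12×(1) − 2×(2) gives 94P₁ = 3654, so P₁ = 1827/47.
Back-substitute into (2): P₂ = (255 − 1×1827/47) / 12 = 1693/94.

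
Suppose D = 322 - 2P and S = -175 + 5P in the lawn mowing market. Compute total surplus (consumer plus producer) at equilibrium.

Total surplus = 11340

Equilibrium: 322 - 2P = -175 + 5P gives P* = 71, Q* = 180.
Demand choke price: P = 161; supply starts at P = 35.
CS = ½(161 − 71)(180) = 8100; PS = ½(71 − 35)(180) = 3240.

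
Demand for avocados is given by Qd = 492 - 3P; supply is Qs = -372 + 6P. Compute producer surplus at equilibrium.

Equilibrium: 492 - 3P = -372 + 6P gives P* = 96, Q* = 204.
Supply starts at P = 62 (where Qs = 0).
PS = ½(96 − 62)(204) = 3468.

Producer surplus = 3468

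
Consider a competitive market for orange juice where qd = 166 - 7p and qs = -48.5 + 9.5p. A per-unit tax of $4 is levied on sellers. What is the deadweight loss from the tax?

Pre-tax equilibrium: p* = 13, q* = 75.
Tax on sellers shifts supply to qs = -48.5 + 9.5(p − 4) = -86.5 + 9.5p.
166 - 7p = -86.5 + 9.5p gives buyer price pb = 505/33; sellers receive ps = 505/33 − 4 = 373/33.
New quantity: q = 166 − 7(505/33) = 1943/33.
DWL = ½ × 4 × (75 − 1943/33) = 1064/33.

Deadweight loss = 1064/33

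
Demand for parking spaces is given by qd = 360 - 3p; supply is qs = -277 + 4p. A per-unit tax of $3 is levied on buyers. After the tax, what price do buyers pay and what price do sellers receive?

Pre-tax equilibrium: p* = 91, q* = 87.
Tax on buyers shifts demand to qd = 360 − 3(p + 3) = 351 - 3p.
351 - 3p = -277 + 4p gives seller price ps = 628/7; buyers pay pb = 628/7 + 3 = 649/7.
New quantity: q = 360 − 3(649/7) = 573/7.

Buyers pay 649/7, sellers receive 628/7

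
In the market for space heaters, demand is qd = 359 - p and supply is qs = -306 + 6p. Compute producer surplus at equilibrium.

Equilibrium: 359 - p = -306 + 6p gives p* = 95, q* = 264.
Supply starts at p = 51 (where qs = 0).
PS = ½(95 − 51)(264) = 5808.

Producer surplus = 5808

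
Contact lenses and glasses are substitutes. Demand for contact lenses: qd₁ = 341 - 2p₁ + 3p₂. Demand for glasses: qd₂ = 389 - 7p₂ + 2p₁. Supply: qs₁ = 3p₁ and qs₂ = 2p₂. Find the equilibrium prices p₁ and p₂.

Market 1: 341 - 2p₁ + 3p₂ = 3p₁ → 5p₁ - 3p₂ = 341.
Market 2: 9p₂ - 2p₁ = 389.
Eliminating p₂: 9×(1) + 3×(2) gives 39p₁ = 4236, so p₁ = 1412/13.
Back-substitute into (2): p₂ = (389 + 2×1412/13) / 9 = 2627/39.

p₁ = 1412/13, p₂ = 2627/39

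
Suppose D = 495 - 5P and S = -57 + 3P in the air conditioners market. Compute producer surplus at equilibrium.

Equilibrium: 495 - 5P = -57 + 3P gives P* = 69, Q* = 150.
Supply starts at P = 19 (where S = 0).
PS = ½(69 − 19)(150) = 3750.

Producer surplus = 3750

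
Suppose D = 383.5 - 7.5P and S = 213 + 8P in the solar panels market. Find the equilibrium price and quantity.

Set D = S: 383.5 - 7.5P = 213 + 8P.
170.5 = 15.5P, so P* = 11.
Q* = 383.5 − 7.5(11) = 301.

P* = 11, Q* = 301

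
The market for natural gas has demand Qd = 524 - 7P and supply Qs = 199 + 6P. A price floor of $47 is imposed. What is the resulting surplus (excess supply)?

Surplus = 286

Equilibrium price would be P* = 25, so the floor at 47 binds.
At P = 47: Qd = 195, Qs = 481.
Surplus = 481 − 195 = 286.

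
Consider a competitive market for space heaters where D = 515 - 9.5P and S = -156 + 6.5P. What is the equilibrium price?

Set D = S: 515 - 9.5P = -156 + 6.5P.
671 = 16P, so P* = 41.9375.
Q* = 515 − 9.5(41.9375) = 116.59375.

P* = 41.9375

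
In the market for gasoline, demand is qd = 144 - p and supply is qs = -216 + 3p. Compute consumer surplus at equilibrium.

Equilibrium: 144 - p = -216 + 3p gives p* = 90, q* = 54.
Demand choke price (qd = 0): p = 144.
CS = ½(144 − 90)(54) = 1458.

Consumer surplus = 1458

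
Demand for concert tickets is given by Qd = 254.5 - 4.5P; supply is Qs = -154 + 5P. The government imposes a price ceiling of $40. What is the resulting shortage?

Equilibrium price would be P* = 43, so the ceiling at 40 binds.
At P = 40: Qd = 254.5 − 4.5(40) = 74.5, Qs = -154 + 5(40) = 46.
Shortage = 74.5 − 46 = 28.5.

Shortage = 28.5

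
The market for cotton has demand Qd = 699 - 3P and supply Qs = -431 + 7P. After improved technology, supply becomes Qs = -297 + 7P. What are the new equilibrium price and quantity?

P' = 99.6, Q' = 400.2

Original equilibrium: P* = 113, Q* = 360.
New equilibrium: 699 - 3P = -297 + 7P, so 996 = 10P and P' = 99.6; Q' = 699 − 3(99.6) = 400.2.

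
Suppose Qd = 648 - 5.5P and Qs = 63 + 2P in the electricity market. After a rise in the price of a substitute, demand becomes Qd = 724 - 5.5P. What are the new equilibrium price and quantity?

P' = 1322/15, Q' = 3589/15

Original equilibrium: P* = 78, Q* = 219.
New equilibrium: 724 - 5.5P = 63 + 2P, so 661 = 7.5P and P' = 1322/15; Q' = 724 − 5.5(1322/15) = 3589/15.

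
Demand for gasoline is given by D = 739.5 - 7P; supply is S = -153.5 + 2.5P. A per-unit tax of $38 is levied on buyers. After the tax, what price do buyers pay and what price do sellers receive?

Pre-tax equilibrium: P* = 94, Q* = 81.5.
Tax on buyers shifts demand to D = 739.5 − 7(P + 38) = 473.5 - 7P.
473.5 - 7P = -153.5 + 2.5P gives seller price Ps = 66; buyers pay Pb = 66 + 38 = 104.
New quantity: Q = 739.5 − 7(104) = 11.5.

Buyers pay $104, sellers receive $66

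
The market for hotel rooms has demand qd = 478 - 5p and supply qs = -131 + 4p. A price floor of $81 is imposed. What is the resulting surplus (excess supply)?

Surplus = 120

Equilibrium price would be p* = 203/3, so the floor at 81 binds.
At p = 81: qd = 73, qs = 193.
Surplus = 193 − 73 = 120.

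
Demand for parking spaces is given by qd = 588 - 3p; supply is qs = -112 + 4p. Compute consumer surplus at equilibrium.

Consumer surplus = 13824

Equilibrium: 588 - 3p = -112 + 4p gives p* = 100, q* = 288.
Demand choke price (qd = 0): p = 196.
CS = ½(196 − 100)(288) = 13824.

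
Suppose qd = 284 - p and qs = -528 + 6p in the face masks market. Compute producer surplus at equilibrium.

Equilibrium: 284 - p = -528 + 6p gives p* = 116, q* = 168.
Supply starts at p = 88 (where qs = 0).
PS = ½(116 − 88)(168) = 2352.

Producer surplus = 2352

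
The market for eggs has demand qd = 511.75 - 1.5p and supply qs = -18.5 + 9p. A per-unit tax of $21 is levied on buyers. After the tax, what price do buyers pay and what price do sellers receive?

Pre-tax equilibrium: p* = 50.5, q* = 436.
Tax on buyers shifts demand to qd = 511.75 − 1.5(p + 21) = 480.25 - 1.5p.
480.25 - 1.5p = -18.5 + 9p gives seller price ps = 47.5; buyers pay pb = 47.5 + 21 = 68.5.
New quantity: q = 511.75 − 1.5(68.5) = 409.

Buyers pay $68.5, sellers receive $47.5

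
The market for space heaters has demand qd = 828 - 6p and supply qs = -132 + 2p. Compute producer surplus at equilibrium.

Equilibrium: 828 - 6p = -132 + 2p gives p* = 120, q* = 108.
Supply starts at p = 66 (where qs = 0).
PS = ½(120 − 66)(108) = 2916.

Producer surplus = 2916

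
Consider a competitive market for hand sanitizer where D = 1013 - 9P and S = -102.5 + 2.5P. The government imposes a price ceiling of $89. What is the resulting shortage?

Shortage = 92

Equilibrium price would be P* = 97, so the ceiling at 89 binds.
At P = 89: D = 1013 − 9(89) = 212, S = -102.5 + 2.5(89) = 120.
Shortage = 212 − 120 = 92.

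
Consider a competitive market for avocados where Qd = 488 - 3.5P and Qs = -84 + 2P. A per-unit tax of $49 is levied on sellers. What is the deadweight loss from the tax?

Pre-tax equilibrium: P* = 104, Q* = 124.
Tax on sellers shifts supply to Qs = -84 + 2(P − 49) = -182 + 2P.
488 - 3.5P = -182 + 2P gives buyer price Pb = 1340/11; sellers receive Ps = 1340/11 − 49 = 801/11.
New quantity: Q = 488 − 3.5(1340/11) = 678/11.
DWL = ½ × 49 × (124 − 678/11) = 16807/11.

Deadweight loss = 16807/11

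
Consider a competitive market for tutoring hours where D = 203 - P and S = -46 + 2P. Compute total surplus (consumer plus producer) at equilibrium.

Total surplus = 10800

Equilibrium: 203 - P = -46 + 2P gives P* = 83, Q* = 120.
Demand choke price: P = 203; supply starts at P = 23.
CS = ½(203 − 83)(120) = 7200; PS = ½(83 − 23)(120) = 3600.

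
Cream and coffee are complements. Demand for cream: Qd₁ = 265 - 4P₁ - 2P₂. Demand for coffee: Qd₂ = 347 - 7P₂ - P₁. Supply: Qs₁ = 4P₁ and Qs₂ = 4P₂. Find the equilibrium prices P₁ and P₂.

Market 1: 265 - 4P₁ - 2P₂ = 4P₁ → 8P₁ + 2P₂ = 265.
Market 2: 11P₂ + P₁ = 347.
Eliminating P₂: 11×(1) − 2×(2) gives 86P₁ = 2221, so P₁ = 2221/86.
Back-substitute into (2): P₂ = (347 − 1×2221/86) / 11 = 2511/86.

P₁ = 2221/86, P₂ = 2511/86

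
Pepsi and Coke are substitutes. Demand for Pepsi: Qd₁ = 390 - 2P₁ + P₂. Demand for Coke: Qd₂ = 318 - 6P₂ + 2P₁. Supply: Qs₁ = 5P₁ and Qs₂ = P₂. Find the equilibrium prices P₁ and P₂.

P₁ = 3048/47, P₂ = 3006/47

Market 1: 390 - 2P₁ + P₂ = 5P₁ → 7P₁ - P₂ = 390.
Market 2: 7P₂ - 2P₁ = 318.
Eliminating P₂: 7×(1) + 1×(2) gives 47P₁ = 3048, so P₁ = 3048/47.
Back-substitute into (2): P₂ = (318 + 2×3048/47) / 7 = 3006/47.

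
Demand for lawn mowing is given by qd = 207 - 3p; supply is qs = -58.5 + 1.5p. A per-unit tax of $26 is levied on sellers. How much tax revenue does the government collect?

Pre-tax equilibrium: p* = 59, q* = 30.
Tax on sellers shifts supply to qs = -58.5 + 1.5(p − 26) = -97.5 + 1.5p.
207 - 3p = -97.5 + 1.5p gives buyer price pb = 203/3; sellers receive ps = 203/3 − 26 = 125/3.
New quantity: q = 207 − 3(203/3) = 4.
Revenue = 26 × 4 = 104.

Tax revenue = 104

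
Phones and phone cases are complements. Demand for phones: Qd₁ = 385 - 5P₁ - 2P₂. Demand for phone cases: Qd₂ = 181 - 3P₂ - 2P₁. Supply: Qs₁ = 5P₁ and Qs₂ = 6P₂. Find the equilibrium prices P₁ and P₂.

Market 1: 385 - 5P₁ - 2P₂ = 5P₁ → 10P₁ + 2P₂ = 385.
Market 2: 9P₂ + 2P₁ = 181.
Eliminating P₂: 9×(1) − 2×(2) gives 86P₁ = 3103, so P₁ = 3103/86.
Back-substitute into (2): P₂ = (181 − 2×3103/86) / 9 = 520/43.

P₁ = 3103/86, P₂ = 520/43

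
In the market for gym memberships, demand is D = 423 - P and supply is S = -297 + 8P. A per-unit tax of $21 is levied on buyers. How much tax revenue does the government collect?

Pre-tax equilibrium: P* = 80, Q* = 343.
Tax on buyers shifts demand to D = 423 − 1(P + 21) = 402 - P.
402 - P = -297 + 8P gives seller price Ps = 233/3; buyers pay Pb = 233/3 + 21 = 296/3.
New quantity: Q = 423 − 1(296/3) = 973/3.
Revenue = 21 × 973/3 = 6811.

Tax revenue = 6811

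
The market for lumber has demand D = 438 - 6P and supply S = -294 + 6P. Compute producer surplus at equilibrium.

Producer surplus = 432

Equilibrium: 438 - 6P = -294 + 6P gives P* = 61, Q* = 72.
Supply starts at P = 49 (where S = 0).
PS = ½(61 − 49)(72) = 432.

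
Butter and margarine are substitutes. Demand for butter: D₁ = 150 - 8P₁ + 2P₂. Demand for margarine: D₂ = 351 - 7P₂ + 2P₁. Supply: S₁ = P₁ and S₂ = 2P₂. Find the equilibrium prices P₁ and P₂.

Market 1: 150 - 8P₁ + 2P₂ = P₁ → 9P₁ - 2P₂ = 150.
Market 2: 9P₂ - 2P₁ = 351.
Eliminating P₂: 9×(1) + 2×(2) gives 77P₁ = 2052, so P₁ = 2052/77.
Back-substitute into (2): P₂ = (351 + 2×2052/77) / 9 = 3459/77.

P₁ = 2052/77, P₂ = 3459/77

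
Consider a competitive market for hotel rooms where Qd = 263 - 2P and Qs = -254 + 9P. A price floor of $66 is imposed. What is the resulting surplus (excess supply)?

Surplus = 209

Equilibrium price would be P* = 47, so the floor at 66 binds.
At P = 66: Qd = 131, Qs = 340.
Surplus = 340 − 131 = 209.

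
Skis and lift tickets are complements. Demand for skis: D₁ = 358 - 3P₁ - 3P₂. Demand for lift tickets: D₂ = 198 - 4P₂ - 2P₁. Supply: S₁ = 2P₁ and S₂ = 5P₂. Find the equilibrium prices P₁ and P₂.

Market 1: 358 - 3P₁ - 3P₂ = 2P₁ → 5P₁ + 3P₂ = 358.
Market 2: 9P₂ + 2P₁ = 198.
Eliminating P₂: 9×(1) − 3×(2) gives 39P₁ = 2628, so P₁ = 876/13.
Back-substitute into (2): P₂ = (198 − 2×876/13) / 9 = 274/39.

P₁ = 876/13, P₂ = 274/39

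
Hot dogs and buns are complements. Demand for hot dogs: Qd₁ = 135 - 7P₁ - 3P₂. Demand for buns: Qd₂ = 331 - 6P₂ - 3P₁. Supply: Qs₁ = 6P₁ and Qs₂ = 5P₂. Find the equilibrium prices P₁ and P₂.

Market 1: 135 - 7P₁ - 3P₂ = 6P₁ → 13P₁ + 3P₂ = 135.
Market 2: 11P₂ + 3P₁ = 331.
Eliminating P₂: 11×(1) − 3×(2) gives 134P₁ = 492, so P₁ = 246/67.
Back-substitute into (2): P₂ = (331 − 3×246/67) / 11 = 1949/67.

P₁ = 246/67, P₂ = 1949/67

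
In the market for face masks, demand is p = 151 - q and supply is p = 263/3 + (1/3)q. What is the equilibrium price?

p* = 103.5

Set the two price expressions equal: 151 - q = 263/3 + (1/3)q.
190/3 = (4/3)q, so q* = 47.5.
p* = 151 − (1)(47.5) = 103.5.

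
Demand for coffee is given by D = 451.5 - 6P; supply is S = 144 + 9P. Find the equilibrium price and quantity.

Set D = S: 451.5 - 6P = 144 + 9P.
307.5 = 15P, so P* = 20.5.
Q* = 451.5 − 6(20.5) = 328.5.

P* = 20.5, Q* = 328.5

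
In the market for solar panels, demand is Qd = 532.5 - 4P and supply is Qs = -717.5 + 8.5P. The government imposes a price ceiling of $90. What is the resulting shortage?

Equilibrium price would be P* = 100, so the ceiling at 90 binds.
At P = 90: Qd = 532.5 − 4(90) = 172.5, Qs = -717.5 + 8.5(90) = 47.5.
Shortage = 172.5 − 47.5 = 125.

Shortage = 125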